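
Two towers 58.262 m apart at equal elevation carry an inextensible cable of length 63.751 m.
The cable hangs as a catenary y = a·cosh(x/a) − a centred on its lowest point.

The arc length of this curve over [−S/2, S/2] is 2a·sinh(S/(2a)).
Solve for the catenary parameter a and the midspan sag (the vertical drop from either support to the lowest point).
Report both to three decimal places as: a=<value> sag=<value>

seed: a₀ = √(S³/(24(L−S))) = √(58.262³/(24·5.489)) = 38.745908
iter 1: u=0.751847  f(a)=+1.572e-01  f'(a)=-2.997e-01  a ← 38.745908 − (+1.572e-01/-2.997e-01) = 39.270622
iter 2: u=0.741801  f(a)=+3.251e-03  f'(a)=-2.874e-01  a ← 39.270622 − (+3.251e-03/-2.874e-01) = 39.281934
iter 3: u=0.741588  f(a)=+1.455e-06  f'(a)=-2.871e-01  a ← 39.281934 − (+1.455e-06/-2.871e-01) = 39.281939
iter 4: u=0.741588  f(a)=+2.842e-13  f'(a)=-2.871e-01  a ← 39.281939 − (+2.842e-13/-2.871e-01) = 39.281939
converged: |Δa| < 1e-12 after 4 iterations
sag = a·(cosh(S/(2a)) − 1) = 39.281939·(cosh(0.741588) − 1) = 11.305789
T_max/T_min = cosh(S/(2a)) = 1.287811

a=39.282 sag=11.306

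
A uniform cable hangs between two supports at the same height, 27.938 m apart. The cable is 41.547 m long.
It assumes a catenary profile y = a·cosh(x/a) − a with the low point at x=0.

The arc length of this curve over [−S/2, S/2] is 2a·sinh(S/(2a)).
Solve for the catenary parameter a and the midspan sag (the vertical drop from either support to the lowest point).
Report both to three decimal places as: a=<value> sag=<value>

seed: a₀ = √(S³/(24(L−S))) = √(27.938³/(24·13.609)) = 8.170982
iter 1: u=1.709586  f(a)=+2.133e+00  f'(a)=-4.412e+00  a ← 8.170982 − (+2.133e+00/-4.412e+00) = 8.654422
iter 2: u=1.614088  f(a)=+2.040e-01  f'(a)=-3.605e+00  a ← 8.654422 − (+2.040e-01/-3.605e+00) = 8.710994
iter 3: u=1.603606  f(a)=+2.300e-03  f'(a)=-3.524e+00  a ← 8.710994 − (+2.300e-03/-3.524e+00) = 8.711647
iter 4: u=1.603486  f(a)=+2.998e-07  f'(a)=-3.523e+00  a ← 8.711647 − (+2.998e-07/-3.523e+00) = 8.711647
iter 5: u=1.603486  f(a)=+7.105e-15  f'(a)=-3.523e+00  a ← 8.711647 − (+7.105e-15/-3.523e+00) = 8.711647
converged: |Δa| < 1e-12 after 5 iterations
sag = a·(cosh(S/(2a)) − 1) = 8.711647·(cosh(1.603486) − 1) = 13.814584
T_max/T_min = cosh(S/(2a)) = 2.585760

a=8.712 sag=13.815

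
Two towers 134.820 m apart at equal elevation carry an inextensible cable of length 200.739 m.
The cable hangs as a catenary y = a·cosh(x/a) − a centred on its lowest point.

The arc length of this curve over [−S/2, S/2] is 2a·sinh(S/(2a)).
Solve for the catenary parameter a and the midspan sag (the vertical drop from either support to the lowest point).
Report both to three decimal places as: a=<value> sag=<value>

a=41.970 sag=66.821

seed: a₀ = √(S³/(24(L−S))) = √(134.820³/(24·65.919)) = 39.356871
iter 1: u=1.712789  f(a)=+1.037e+01  f'(a)=-4.441e+00  a ← 39.356871 − (+1.037e+01/-4.441e+00) = 41.692416
iter 2: u=1.616841  f(a)=+9.950e-01  f'(a)=-3.627e+00  a ← 41.692416 − (+9.950e-01/-3.627e+00) = 41.966789
iter 3: u=1.606270  f(a)=+1.130e-02  f'(a)=-3.545e+00  a ← 41.966789 − (+1.130e-02/-3.545e+00) = 41.969977
iter 4: u=1.606148  f(a)=+1.495e-06  f'(a)=-3.544e+00  a ← 41.969977 − (+1.495e-06/-3.544e+00) = 41.969978
iter 5: u=1.606148  f(a)=+5.684e-14  f'(a)=-3.544e+00  a ← 41.969978 − (+5.684e-14/-3.544e+00) = 41.969978
converged: |Δa| < 1e-12 after 5 iterations
sag = a·(cosh(S/(2a)) − 1) = 41.969978·(cosh(1.606148) − 1) = 66.821178
T_max/T_min = cosh(S/(2a)) = 2.592118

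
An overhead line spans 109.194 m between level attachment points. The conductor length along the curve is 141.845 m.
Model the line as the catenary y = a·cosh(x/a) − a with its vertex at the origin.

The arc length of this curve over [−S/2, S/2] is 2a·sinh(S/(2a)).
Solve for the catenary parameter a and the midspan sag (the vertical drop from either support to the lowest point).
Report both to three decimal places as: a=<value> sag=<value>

a=42.476 sag=40.193

seed: a₀ = √(S³/(24(L−S))) = √(109.194³/(24·32.651)) = 40.760950
iter 1: u=1.339444  f(a)=+3.057e+00  f'(a)=-1.909e+00  a ← 40.760950 − (+3.057e+00/-1.909e+00) = 42.362831
iter 2: u=1.288795  f(a)=+1.895e-01  f'(a)=-1.679e+00  a ← 42.362831 − (+1.895e-01/-1.679e+00) = 42.475696
iter 3: u=1.285370  f(a)=+8.340e-04  f'(a)=-1.664e+00  a ← 42.475696 − (+8.340e-04/-1.664e+00) = 42.476197
iter 4: u=1.285355  f(a)=+1.631e-08  f'(a)=-1.664e+00  a ← 42.476197 − (+1.631e-08/-1.664e+00) = 42.476197
iter 5: u=1.285355  f(a)=+2.842e-14  f'(a)=-1.664e+00  a ← 42.476197 − (+2.842e-14/-1.664e+00) = 42.476197
converged: |Δa| < 1e-12 after 5 iterations
sag = a·(cosh(S/(2a)) − 1) = 42.476197·(cosh(1.285355) − 1) = 40.193195
T_max/T_min = cosh(S/(2a)) = 1.946252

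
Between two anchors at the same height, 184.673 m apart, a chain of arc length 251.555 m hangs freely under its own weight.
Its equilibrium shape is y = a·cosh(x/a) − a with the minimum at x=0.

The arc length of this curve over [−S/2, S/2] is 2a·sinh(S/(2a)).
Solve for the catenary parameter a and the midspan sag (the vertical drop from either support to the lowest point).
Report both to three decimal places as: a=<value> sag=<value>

seed: a₀ = √(S³/(24(L−S))) = √(184.673³/(24·66.882)) = 62.639006
iter 1: u=1.474105  f(a)=+7.654e+00  f'(a)=-2.637e+00  a ← 62.639006 − (+7.654e+00/-2.637e+00) = 65.541622
iter 2: u=1.408822  f(a)=+5.642e-01  f'(a)=-2.261e+00  a ← 65.541622 − (+5.642e-01/-2.261e+00) = 65.791116
iter 3: u=1.403480  f(a)=+3.605e-03  f'(a)=-2.233e+00  a ← 65.791116 − (+3.605e-03/-2.233e+00) = 65.792730
iter 4: u=1.403445  f(a)=+1.492e-07  f'(a)=-2.232e+00  a ← 65.792730 − (+1.492e-07/-2.232e+00) = 65.792730
iter 5: u=1.403445  f(a)=+0.000e+00  f'(a)=-2.232e+00  a ← 65.792730 − (+0.000e+00/-2.232e+00) = 65.792730
converged: |Δa| < 1e-12 after 5 iterations
sag = a·(cosh(S/(2a)) − 1) = 65.792730·(cosh(1.403445) − 1) = 76.153255
T_max/T_min = cosh(S/(2a)) = 2.157472

a=65.793 sag=76.153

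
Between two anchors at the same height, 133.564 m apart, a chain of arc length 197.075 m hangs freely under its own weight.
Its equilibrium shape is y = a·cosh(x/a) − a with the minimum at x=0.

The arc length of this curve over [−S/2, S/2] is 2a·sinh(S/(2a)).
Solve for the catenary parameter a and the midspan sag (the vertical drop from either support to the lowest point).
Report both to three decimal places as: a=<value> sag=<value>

a=42.096 sag=65.057

seed: a₀ = √(S³/(24(L−S))) = √(133.564³/(24·63.511)) = 39.537029
iter 1: u=1.689100  f(a)=+9.701e+00  f'(a)=-4.228e+00  a ← 39.537029 − (+9.701e+00/-4.228e+00) = 41.831464
iter 2: u=1.596454  f(a)=+9.085e-01  f'(a)=-3.470e+00  a ← 41.831464 − (+9.085e-01/-3.470e+00) = 42.093296
iter 3: u=1.586523  f(a)=+9.788e-03  f'(a)=-3.395e+00  a ← 42.093296 − (+9.788e-03/-3.395e+00) = 42.096179
iter 4: u=1.586415  f(a)=+1.163e-06  f'(a)=-3.395e+00  a ← 42.096179 − (+1.163e-06/-3.395e+00) = 42.096179
iter 5: u=1.586415  f(a)=+0.000e+00  f'(a)=-3.395e+00  a ← 42.096179 − (+0.000e+00/-3.395e+00) = 42.096179
converged: |Δa| < 1e-12 after 5 iterations
sag = a·(cosh(S/(2a)) − 1) = 42.096179·(cosh(1.586415) − 1) = 65.056643
T_max/T_min = cosh(S/(2a)) = 2.545429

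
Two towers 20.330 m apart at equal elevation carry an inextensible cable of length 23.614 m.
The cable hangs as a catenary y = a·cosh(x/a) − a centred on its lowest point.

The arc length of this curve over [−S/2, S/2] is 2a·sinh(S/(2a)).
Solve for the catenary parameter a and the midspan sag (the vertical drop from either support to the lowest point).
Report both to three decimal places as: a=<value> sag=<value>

a=10.567 sag=5.278

seed: a₀ = √(S³/(24(L−S))) = √(20.330³/(24·3.284)) = 10.325210
iter 1: u=0.984484  f(a)=+1.629e-01  f'(a)=-6.999e-01  a ← 10.325210 − (+1.629e-01/-6.999e-01) = 10.557896
iter 2: u=0.962787  f(a)=+5.668e-03  f'(a)=-6.520e-01  a ← 10.557896 − (+5.668e-03/-6.520e-01) = 10.566590
iter 3: u=0.961994  f(a)=+7.414e-06  f'(a)=-6.503e-01  a ← 10.566590 − (+7.414e-06/-6.503e-01) = 10.566601
iter 4: u=0.961993  f(a)=+1.273e-11  f'(a)=-6.503e-01  a ← 10.566601 − (+1.273e-11/-6.503e-01) = 10.566601
iter 5: u=0.961993  f(a)=+0.000e+00  f'(a)=-6.503e-01  a ← 10.566601 − (+0.000e+00/-6.503e-01) = 10.566601
converged: |Δa| < 1e-12 after 5 iterations
sag = a·(cosh(S/(2a)) − 1) = 10.566601·(cosh(0.961993) − 1) = 5.278218
T_max/T_min = cosh(S/(2a)) = 1.499519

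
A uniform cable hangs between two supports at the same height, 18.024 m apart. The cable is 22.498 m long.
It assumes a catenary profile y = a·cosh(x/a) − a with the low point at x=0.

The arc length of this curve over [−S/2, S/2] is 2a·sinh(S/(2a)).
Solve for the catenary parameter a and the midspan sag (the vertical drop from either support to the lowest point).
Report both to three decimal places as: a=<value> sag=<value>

a=7.645 sag=5.956

seed: a₀ = √(S³/(24(L−S))) = √(18.024³/(24·4.474)) = 7.384535
iter 1: u=1.220388  f(a)=+3.452e-01  f'(a)=-1.402e+00  a ← 7.384535 − (+3.452e-01/-1.402e+00) = 7.630765
iter 2: u=1.181009  f(a)=+1.802e-02  f'(a)=-1.259e+00  a ← 7.630765 − (+1.802e-02/-1.259e+00) = 7.645076
iter 3: u=1.178798  f(a)=+5.507e-05  f'(a)=-1.251e+00  a ← 7.645076 − (+5.507e-05/-1.251e+00) = 7.645120
iter 4: u=1.178791  f(a)=+5.179e-10  f'(a)=-1.251e+00  a ← 7.645120 − (+5.179e-10/-1.251e+00) = 7.645120
iter 5: u=1.178791  f(a)=+0.000e+00  f'(a)=-1.251e+00  a ← 7.645120 − (+0.000e+00/-1.251e+00) = 7.645120
converged: |Δa| < 1e-12 after 5 iterations
sag = a·(cosh(S/(2a)) − 1) = 7.645120·(cosh(1.178791) − 1) = 5.955904
T_max/T_min = cosh(S/(2a)) = 1.779047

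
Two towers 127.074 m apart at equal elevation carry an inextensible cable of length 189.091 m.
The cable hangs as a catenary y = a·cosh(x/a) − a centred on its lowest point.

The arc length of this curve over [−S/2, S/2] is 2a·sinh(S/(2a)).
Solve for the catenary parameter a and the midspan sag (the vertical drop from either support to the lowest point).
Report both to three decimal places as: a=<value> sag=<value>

a=39.591 sag=62.909

seed: a₀ = √(S³/(24(L−S))) = √(127.074³/(24·62.017)) = 37.129923
iter 1: u=1.711207  f(a)=+9.740e+00  f'(a)=-4.427e+00  a ← 37.129923 − (+9.740e+00/-4.427e+00) = 39.330065
iter 2: u=1.615482  f(a)=+9.328e-01  f'(a)=-3.616e+00  a ← 39.330065 − (+9.328e-01/-3.616e+00) = 39.588034
iter 3: u=1.604955  f(a)=+1.056e-02  f'(a)=-3.535e+00  a ← 39.588034 − (+1.056e-02/-3.535e+00) = 39.591021
iter 4: u=1.604834  f(a)=+1.386e-06  f'(a)=-3.534e+00  a ← 39.591021 − (+1.386e-06/-3.534e+00) = 39.591022
iter 5: u=1.604834  f(a)=+0.000e+00  f'(a)=-3.534e+00  a ← 39.591022 − (+0.000e+00/-3.534e+00) = 39.591022
converged: |Δa| < 1e-12 after 5 iterations
sag = a·(cosh(S/(2a)) − 1) = 39.591022·(cosh(1.604834) − 1) = 62.909225
T_max/T_min = cosh(S/(2a)) = 2.588977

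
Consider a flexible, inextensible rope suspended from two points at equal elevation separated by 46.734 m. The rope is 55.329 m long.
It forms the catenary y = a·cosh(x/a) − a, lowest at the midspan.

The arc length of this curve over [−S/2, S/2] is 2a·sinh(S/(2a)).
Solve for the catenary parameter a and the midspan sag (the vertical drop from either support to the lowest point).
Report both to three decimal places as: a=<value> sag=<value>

seed: a₀ = √(S³/(24(L−S))) = √(46.734³/(24·8.595)) = 22.244409
iter 1: u=1.050466  f(a)=+4.869e-01  f'(a)=-8.615e-01  a ← 22.244409 − (+4.869e-01/-8.615e-01) = 22.809565
iter 2: u=1.024439  f(a)=+1.917e-02  f'(a)=-7.948e-01  a ← 22.809565 − (+1.917e-02/-7.948e-01) = 22.833686
iter 3: u=1.023356  f(a)=+3.243e-05  f'(a)=-7.922e-01  a ← 22.833686 − (+3.243e-05/-7.922e-01) = 22.833727
iter 4: u=1.023355  f(a)=+9.312e-11  f'(a)=-7.922e-01  a ← 22.833727 − (+9.312e-11/-7.922e-01) = 22.833727
iter 5: u=1.023355  f(a)=+7.105e-15  f'(a)=-7.922e-01  a ← 22.833727 − (+7.105e-15/-7.922e-01) = 22.833727
converged: |Δa| < 1e-12 after 5 iterations
sag = a·(cosh(S/(2a)) − 1) = 22.833727·(cosh(1.023355) − 1) = 13.036925
T_max/T_min = cosh(S/(2a)) = 1.570950

a=22.834 sag=13.037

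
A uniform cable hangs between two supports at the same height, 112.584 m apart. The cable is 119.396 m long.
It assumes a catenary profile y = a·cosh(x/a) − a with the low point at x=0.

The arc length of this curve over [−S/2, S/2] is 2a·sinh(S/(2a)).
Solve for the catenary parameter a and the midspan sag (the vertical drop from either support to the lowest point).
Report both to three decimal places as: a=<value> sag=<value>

a=94.263 sag=17.314

seed: a₀ = √(S³/(24(L−S))) = √(112.584³/(24·6.812)) = 93.426929
iter 1: u=0.602524  f(a)=+1.247e-01  f'(a)=-1.512e-01  a ← 93.426929 − (+1.247e-01/-1.512e-01) = 94.251888
iter 2: u=0.597251  f(a)=+1.671e-03  f'(a)=-1.472e-01  a ← 94.251888 − (+1.671e-03/-1.472e-01) = 94.263244
iter 3: u=0.597179  f(a)=+3.091e-07  f'(a)=-1.471e-01  a ← 94.263244 − (+3.091e-07/-1.471e-01) = 94.263246
iter 4: u=0.597179  f(a)=+1.421e-14  f'(a)=-1.471e-01  a ← 94.263246 − (+1.421e-14/-1.471e-01) = 94.263246
converged: |Δa| < 1e-12 after 4 iterations
sag = a·(cosh(S/(2a)) − 1) = 94.263246·(cosh(0.597179) − 1) = 17.313681
T_max/T_min = cosh(S/(2a)) = 1.183674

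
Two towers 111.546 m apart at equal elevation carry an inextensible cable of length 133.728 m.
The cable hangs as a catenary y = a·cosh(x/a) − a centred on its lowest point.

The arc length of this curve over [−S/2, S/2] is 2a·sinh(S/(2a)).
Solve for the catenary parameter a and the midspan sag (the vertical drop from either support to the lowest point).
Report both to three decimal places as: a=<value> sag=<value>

a=52.517 sag=32.505

seed: a₀ = √(S³/(24(L−S))) = √(111.546³/(24·22.182)) = 51.059320
iter 1: u=1.092318  f(a)=+1.362e+00  f'(a)=-9.771e-01  a ← 51.059320 − (+1.362e+00/-9.771e-01) = 52.452845
iter 2: u=1.063298  f(a)=+5.773e-02  f'(a)=-8.958e-01  a ← 52.452845 − (+5.773e-02/-8.958e-01) = 52.517292
iter 3: u=1.061993  f(a)=+1.140e-04  f'(a)=-8.923e-01  a ← 52.517292 − (+1.140e-04/-8.923e-01) = 52.517420
iter 4: u=1.061990  f(a)=+4.461e-10  f'(a)=-8.923e-01  a ← 52.517420 − (+4.461e-10/-8.923e-01) = 52.517420
iter 5: u=1.061990  f(a)=-2.842e-14  f'(a)=-8.923e-01  a ← 52.517420 − (-2.842e-14/-8.923e-01) = 52.517420
converged: |Δa| < 1e-12 after 5 iterations
sag = a·(cosh(S/(2a)) − 1) = 52.517420·(cosh(1.061990) − 1) = 32.505365
T_max/T_min = cosh(S/(2a)) = 1.618944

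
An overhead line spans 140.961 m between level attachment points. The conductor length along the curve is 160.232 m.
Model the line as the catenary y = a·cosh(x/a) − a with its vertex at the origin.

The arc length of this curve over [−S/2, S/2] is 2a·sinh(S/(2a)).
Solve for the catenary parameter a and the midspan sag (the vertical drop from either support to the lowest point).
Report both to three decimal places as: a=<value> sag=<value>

seed: a₀ = √(S³/(24(L−S))) = √(140.961³/(24·19.271)) = 77.819908
iter 1: u=0.905687  f(a)=+8.060e-01  f'(a)=-5.371e-01  a ← 77.819908 − (+8.060e-01/-5.371e-01) = 79.320513
iter 2: u=0.888553  f(a)=+2.390e-02  f'(a)=-5.057e-01  a ← 79.320513 − (+2.390e-02/-5.057e-01) = 79.367784
iter 3: u=0.888024  f(a)=+2.245e-05  f'(a)=-5.047e-01  a ← 79.367784 − (+2.245e-05/-5.047e-01) = 79.367828
iter 4: u=0.888024  f(a)=+1.978e-11  f'(a)=-5.047e-01  a ← 79.367828 − (+1.978e-11/-5.047e-01) = 79.367828
converged: |Δa| < 1e-12 after 4 iterations
sag = a·(cosh(S/(2a)) − 1) = 79.367828·(cosh(0.888024) − 1) = 33.405509
T_max/T_min = cosh(S/(2a)) = 1.420895

a=79.368 sag=33.406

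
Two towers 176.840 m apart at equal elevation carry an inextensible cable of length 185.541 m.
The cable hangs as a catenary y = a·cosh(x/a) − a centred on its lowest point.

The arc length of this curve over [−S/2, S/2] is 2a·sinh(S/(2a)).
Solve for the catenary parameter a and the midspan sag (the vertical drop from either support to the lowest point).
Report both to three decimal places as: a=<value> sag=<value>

a=163.922 sag=24.431

seed: a₀ = √(S³/(24(L−S))) = √(176.840³/(24·8.701)) = 162.734845
iter 1: u=0.543338  f(a)=+1.293e-01  f'(a)=-1.101e-01  a ← 162.734845 − (+1.293e-01/-1.101e-01) = 163.909330
iter 2: u=0.539445  f(a)=+1.414e-03  f'(a)=-1.077e-01  a ← 163.909330 − (+1.414e-03/-1.077e-01) = 163.922451
iter 3: u=0.539401  f(a)=+1.730e-07  f'(a)=-1.077e-01  a ← 163.922451 − (+1.730e-07/-1.077e-01) = 163.922453
iter 4: u=0.539401  f(a)=+0.000e+00  f'(a)=-1.077e-01  a ← 163.922453 − (+0.000e+00/-1.077e-01) = 163.922453
converged: |Δa| < 1e-12 after 4 iterations
sag = a·(cosh(S/(2a)) − 1) = 163.922453·(cosh(0.539401) − 1) = 24.430769
T_max/T_min = cosh(S/(2a)) = 1.149039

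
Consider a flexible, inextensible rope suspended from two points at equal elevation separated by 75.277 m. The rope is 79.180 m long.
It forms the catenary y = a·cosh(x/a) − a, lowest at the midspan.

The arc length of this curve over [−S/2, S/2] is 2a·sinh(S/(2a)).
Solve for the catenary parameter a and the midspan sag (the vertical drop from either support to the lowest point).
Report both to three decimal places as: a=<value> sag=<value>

a=68.001 sag=10.685

seed: a₀ = √(S³/(24(L−S))) = √(75.277³/(24·3.903)) = 67.482095
iter 1: u=0.557755  f(a)=+6.116e-02  f'(a)=-1.193e-01  a ← 67.482095 − (+6.116e-02/-1.193e-01) = 67.994701
iter 2: u=0.553550  f(a)=+7.039e-04  f'(a)=-1.166e-01  a ← 67.994701 − (+7.039e-04/-1.166e-01) = 68.000739
iter 3: u=0.553501  f(a)=+9.564e-08  f'(a)=-1.165e-01  a ← 68.000739 − (+9.564e-08/-1.165e-01) = 68.000740
iter 4: u=0.553501  f(a)=+2.842e-14  f'(a)=-1.165e-01  a ← 68.000740 − (+2.842e-14/-1.165e-01) = 68.000740
converged: |Δa| < 1e-12 after 4 iterations
sag = a·(cosh(S/(2a)) − 1) = 68.000740·(cosh(0.553501) − 1) = 10.685147
T_max/T_min = cosh(S/(2a)) = 1.157133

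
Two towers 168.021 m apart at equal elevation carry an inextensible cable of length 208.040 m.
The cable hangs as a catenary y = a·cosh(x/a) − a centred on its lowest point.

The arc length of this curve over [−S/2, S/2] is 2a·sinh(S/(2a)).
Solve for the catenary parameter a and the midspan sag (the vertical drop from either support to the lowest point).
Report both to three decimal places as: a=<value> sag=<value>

a=72.660 sag=54.224

seed: a₀ = √(S³/(24(L−S))) = √(168.021³/(24·40.019)) = 70.275931
iter 1: u=1.195438  f(a)=+2.959e+00  f'(a)=-1.310e+00  a ← 70.275931 − (+2.959e+00/-1.310e+00) = 72.534178
iter 2: u=1.158220  f(a)=+1.486e-01  f'(a)=-1.182e+00  a ← 72.534178 − (+1.486e-01/-1.182e+00) = 72.659942
iter 3: u=1.156215  f(a)=+4.187e-04  f'(a)=-1.175e+00  a ← 72.659942 − (+4.187e-04/-1.175e+00) = 72.660299
iter 4: u=1.156209  f(a)=+3.345e-09  f'(a)=-1.175e+00  a ← 72.660299 − (+3.345e-09/-1.175e+00) = 72.660299
iter 5: u=1.156209  f(a)=+5.684e-14  f'(a)=-1.175e+00  a ← 72.660299 − (+5.684e-14/-1.175e+00) = 72.660299
converged: |Δa| < 1e-12 after 5 iterations
sag = a·(cosh(S/(2a)) − 1) = 72.660299·(cosh(1.156209) − 1) = 54.224213
T_max/T_min = cosh(S/(2a)) = 1.746270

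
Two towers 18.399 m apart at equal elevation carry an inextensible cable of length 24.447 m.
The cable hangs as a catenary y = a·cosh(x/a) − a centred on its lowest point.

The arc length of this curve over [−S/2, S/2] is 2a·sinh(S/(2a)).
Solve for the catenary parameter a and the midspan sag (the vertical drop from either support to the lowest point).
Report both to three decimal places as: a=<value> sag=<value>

a=6.852 sag=7.161

seed: a₀ = √(S³/(24(L−S))) = √(18.399³/(24·6.048)) = 6.550581
iter 1: u=1.404379  f(a)=+6.252e-01  f'(a)=-2.237e+00  a ← 6.550581 − (+6.252e-01/-2.237e+00) = 6.830020
iter 2: u=1.346921  f(a)=+4.223e-02  f'(a)=-1.944e+00  a ← 6.830020 − (+4.223e-02/-1.944e+00) = 6.851740
iter 3: u=1.342652  f(a)=+2.236e-04  f'(a)=-1.924e+00  a ← 6.851740 − (+2.236e-04/-1.924e+00) = 6.851856
iter 4: u=1.342629  f(a)=+6.338e-09  f'(a)=-1.924e+00  a ← 6.851856 − (+6.338e-09/-1.924e+00) = 6.851856
iter 5: u=1.342629  f(a)=+0.000e+00  f'(a)=-1.924e+00  a ← 6.851856 − (+0.000e+00/-1.924e+00) = 6.851856
converged: |Δa| < 1e-12 after 5 iterations
sag = a·(cosh(S/(2a)) − 1) = 6.851856·(cosh(1.342629) − 1) = 7.161062
T_max/T_min = cosh(S/(2a)) = 2.045127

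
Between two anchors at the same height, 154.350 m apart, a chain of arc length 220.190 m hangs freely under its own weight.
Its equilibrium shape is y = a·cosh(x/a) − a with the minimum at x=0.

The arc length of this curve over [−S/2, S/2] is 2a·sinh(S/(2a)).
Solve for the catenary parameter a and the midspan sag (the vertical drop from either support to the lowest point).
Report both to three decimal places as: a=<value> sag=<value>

a=51.067 sag=70.295

seed: a₀ = √(S³/(24(L−S))) = √(154.350³/(24·65.840)) = 48.240235
iter 1: u=1.599806  f(a)=+8.958e+00  f'(a)=-3.495e+00  a ← 48.240235 − (+8.958e+00/-3.495e+00) = 50.803006
iter 2: u=1.519103  f(a)=+7.633e-01  f'(a)=-2.923e+00  a ← 50.803006 − (+7.633e-01/-2.923e+00) = 51.064173
iter 3: u=1.511334  f(a)=+6.684e-03  f'(a)=-2.872e+00  a ← 51.064173 − (+6.684e-03/-2.872e+00) = 51.066500
iter 4: u=1.511265  f(a)=+5.224e-07  f'(a)=-2.871e+00  a ← 51.066500 − (+5.224e-07/-2.871e+00) = 51.066500
iter 5: u=1.511265  f(a)=+0.000e+00  f'(a)=-2.871e+00  a ← 51.066500 − (+0.000e+00/-2.871e+00) = 51.066500
converged: |Δa| < 1e-12 after 5 iterations
sag = a·(cosh(S/(2a)) − 1) = 51.066500·(cosh(1.511265) − 1) = 70.295341
T_max/T_min = cosh(S/(2a)) = 2.376545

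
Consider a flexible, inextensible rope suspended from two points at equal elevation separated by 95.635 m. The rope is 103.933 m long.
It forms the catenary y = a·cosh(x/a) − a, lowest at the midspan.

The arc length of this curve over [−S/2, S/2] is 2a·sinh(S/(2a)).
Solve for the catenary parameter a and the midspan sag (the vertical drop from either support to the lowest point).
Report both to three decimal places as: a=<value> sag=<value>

seed: a₀ = √(S³/(24(L−S))) = √(95.635³/(24·8.298)) = 66.272439
iter 1: u=0.721529  f(a)=+2.187e-01  f'(a)=-2.637e-01  a ← 66.272439 − (+2.187e-01/-2.637e-01) = 67.101766
iter 2: u=0.712612  f(a)=+4.173e-03  f'(a)=-2.537e-01  a ← 67.101766 − (+4.173e-03/-2.537e-01) = 67.118213
iter 3: u=0.712437  f(a)=+1.585e-06  f'(a)=-2.535e-01  a ← 67.118213 − (+1.585e-06/-2.535e-01) = 67.118219
iter 4: u=0.712437  f(a)=+2.416e-13  f'(a)=-2.535e-01  a ← 67.118219 − (+2.416e-13/-2.535e-01) = 67.118219
converged: |Δa| < 1e-12 after 4 iterations
sag = a·(cosh(S/(2a)) − 1) = 67.118219·(cosh(0.712437) − 1) = 17.766246
T_max/T_min = cosh(S/(2a)) = 1.264701

a=67.118 sag=17.766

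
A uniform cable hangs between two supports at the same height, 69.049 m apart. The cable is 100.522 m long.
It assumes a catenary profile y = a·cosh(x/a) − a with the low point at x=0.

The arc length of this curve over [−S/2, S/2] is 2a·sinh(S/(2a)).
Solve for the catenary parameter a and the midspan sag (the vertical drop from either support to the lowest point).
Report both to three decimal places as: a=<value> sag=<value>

seed: a₀ = √(S³/(24(L−S))) = √(69.049³/(24·31.473)) = 20.876678
iter 1: u=1.653735  f(a)=+4.595e+00  f'(a)=-3.924e+00  a ← 20.876678 − (+4.595e+00/-3.924e+00) = 22.047492
iter 2: u=1.565915  f(a)=+4.149e-01  f'(a)=-3.245e+00  a ← 22.047492 − (+4.149e-01/-3.245e+00) = 22.175339
iter 3: u=1.556887  f(a)=+4.124e-03  f'(a)=-3.181e+00  a ← 22.175339 − (+4.124e-03/-3.181e+00) = 22.176635
iter 4: u=1.556796  f(a)=+4.163e-07  f'(a)=-3.180e+00  a ← 22.176635 − (+4.163e-07/-3.180e+00) = 22.176635
iter 5: u=1.556796  f(a)=+0.000e+00  f'(a)=-3.180e+00  a ← 22.176635 − (+0.000e+00/-3.180e+00) = 22.176635
converged: |Δa| < 1e-12 after 5 iterations
sag = a·(cosh(S/(2a)) − 1) = 22.176635·(cosh(1.556796) − 1) = 32.759430
T_max/T_min = cosh(S/(2a)) = 2.477205

a=22.177 sag=32.759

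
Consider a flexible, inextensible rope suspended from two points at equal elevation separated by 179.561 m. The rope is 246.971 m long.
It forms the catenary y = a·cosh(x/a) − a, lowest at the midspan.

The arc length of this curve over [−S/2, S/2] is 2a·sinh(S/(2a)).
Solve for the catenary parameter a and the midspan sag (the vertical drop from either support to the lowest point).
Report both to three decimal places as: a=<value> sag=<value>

a=62.935 sag=75.663

seed: a₀ = √(S³/(24(L−S))) = √(179.561³/(24·67.410)) = 59.820528
iter 1: u=1.500831  f(a)=+8.012e+00  f'(a)=-2.804e+00  a ← 59.820528 − (+8.012e+00/-2.804e+00) = 62.677964
iter 2: u=1.432409  f(a)=+6.098e-01  f'(a)=-2.392e+00  a ← 62.677964 − (+6.098e-01/-2.392e+00) = 62.932921
iter 3: u=1.426606  f(a)=+4.177e-03  f'(a)=-2.359e+00  a ← 62.932921 − (+4.177e-03/-2.359e+00) = 62.934692
iter 4: u=1.426566  f(a)=+1.989e-07  f'(a)=-2.359e+00  a ← 62.934692 − (+1.989e-07/-2.359e+00) = 62.934692
iter 5: u=1.426566  f(a)=+0.000e+00  f'(a)=-2.359e+00  a ← 62.934692 − (+0.000e+00/-2.359e+00) = 62.934692
converged: |Δa| < 1e-12 after 5 iterations
sag = a·(cosh(S/(2a)) − 1) = 62.934692·(cosh(1.426566) − 1) = 75.663447
T_max/T_min = cosh(S/(2a)) = 2.202253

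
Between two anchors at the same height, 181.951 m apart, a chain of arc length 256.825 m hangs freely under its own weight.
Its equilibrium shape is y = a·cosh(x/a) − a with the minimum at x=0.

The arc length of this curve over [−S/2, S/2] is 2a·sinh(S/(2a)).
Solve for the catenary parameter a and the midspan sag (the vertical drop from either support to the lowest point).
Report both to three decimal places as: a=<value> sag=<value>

seed: a₀ = √(S³/(24(L−S))) = √(181.951³/(24·74.874)) = 57.897596
iter 1: u=1.571317  f(a)=+9.806e+00  f'(a)=-3.284e+00  a ← 57.897596 − (+9.806e+00/-3.284e+00) = 60.883534
iter 2: u=1.494255  f(a)=+8.096e-01  f'(a)=-2.762e+00  a ← 60.883534 − (+8.096e-01/-2.762e+00) = 61.176651
iter 3: u=1.487095  f(a)=+6.617e-03  f'(a)=-2.717e+00  a ← 61.176651 − (+6.617e-03/-2.717e+00) = 61.179087
iter 4: u=1.487036  f(a)=+4.500e-07  f'(a)=-2.717e+00  a ← 61.179087 − (+4.500e-07/-2.717e+00) = 61.179087
iter 5: u=1.487036  f(a)=+0.000e+00  f'(a)=-2.717e+00  a ← 61.179087 − (+0.000e+00/-2.717e+00) = 61.179087
converged: |Δa| < 1e-12 after 5 iterations
sag = a·(cosh(S/(2a)) − 1) = 61.179087·(cosh(1.487036) − 1) = 81.062436
T_max/T_min = cosh(S/(2a)) = 2.325002

a=61.179 sag=81.062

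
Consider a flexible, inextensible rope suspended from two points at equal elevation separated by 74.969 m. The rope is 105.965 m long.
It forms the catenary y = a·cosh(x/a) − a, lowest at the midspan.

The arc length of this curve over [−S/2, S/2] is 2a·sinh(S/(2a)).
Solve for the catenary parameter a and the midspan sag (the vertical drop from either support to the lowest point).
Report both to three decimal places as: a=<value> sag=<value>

a=25.154 sag=33.496

seed: a₀ = √(S³/(24(L−S))) = √(74.969³/(24·30.996)) = 23.799297
iter 1: u=1.575026  f(a)=+4.080e+00  f'(a)=-3.311e+00  a ← 23.799297 − (+4.080e+00/-3.311e+00) = 25.031491
iter 2: u=1.497494  f(a)=+3.382e-01  f'(a)=-2.783e+00  a ← 25.031491 − (+3.382e-01/-2.783e+00) = 25.153046
iter 3: u=1.490257  f(a)=+2.790e-03  f'(a)=-2.737e+00  a ← 25.153046 − (+2.790e-03/-2.737e+00) = 25.154065
iter 4: u=1.490197  f(a)=+1.932e-07  f'(a)=-2.737e+00  a ← 25.154065 − (+1.932e-07/-2.737e+00) = 25.154065
iter 5: u=1.490197  f(a)=+0.000e+00  f'(a)=-2.737e+00  a ← 25.154065 − (+0.000e+00/-2.737e+00) = 25.154065
converged: |Δa| < 1e-12 after 5 iterations
sag = a·(cosh(S/(2a)) − 1) = 25.154065·(cosh(1.490197) − 1) = 33.496359
T_max/T_min = cosh(S/(2a)) = 2.331648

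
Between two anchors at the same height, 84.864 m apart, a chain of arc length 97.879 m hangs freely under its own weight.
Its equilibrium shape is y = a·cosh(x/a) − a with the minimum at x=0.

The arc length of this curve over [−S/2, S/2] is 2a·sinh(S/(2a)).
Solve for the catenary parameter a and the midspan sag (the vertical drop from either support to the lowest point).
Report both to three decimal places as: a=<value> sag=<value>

a=45.218 sag=21.413

seed: a₀ = √(S³/(24(L−S))) = √(84.864³/(24·13.015)) = 44.234135
iter 1: u=0.959259  f(a)=+6.121e-01  f'(a)=-6.444e-01  a ← 44.234135 − (+6.121e-01/-6.444e-01) = 45.183975
iter 2: u=0.939094  f(a)=+2.027e-02  f'(a)=-6.024e-01  a ← 45.183975 − (+2.027e-02/-6.024e-01) = 45.217626
iter 3: u=0.938395  f(a)=+2.392e-05  f'(a)=-6.010e-01  a ← 45.217626 − (+2.392e-05/-6.010e-01) = 45.217666
iter 4: u=0.938394  f(a)=+3.338e-11  f'(a)=-6.010e-01  a ← 45.217666 − (+3.338e-11/-6.010e-01) = 45.217666
iter 5: u=0.938394  f(a)=+1.421e-14  f'(a)=-6.010e-01  a ← 45.217666 − (+1.421e-14/-6.010e-01) = 45.217666
converged: |Δa| < 1e-12 after 5 iterations
sag = a·(cosh(S/(2a)) − 1) = 45.217666·(cosh(0.938394) − 1) = 21.413498
T_max/T_min = cosh(S/(2a)) = 1.473565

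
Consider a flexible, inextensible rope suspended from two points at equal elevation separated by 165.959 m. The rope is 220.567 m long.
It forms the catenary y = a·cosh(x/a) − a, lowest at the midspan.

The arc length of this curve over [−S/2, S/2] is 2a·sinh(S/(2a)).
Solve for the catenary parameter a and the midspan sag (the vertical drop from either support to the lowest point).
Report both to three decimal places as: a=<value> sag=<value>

seed: a₀ = √(S³/(24(L−S))) = √(165.959³/(24·54.608)) = 59.056466
iter 1: u=1.405087  f(a)=+5.651e+00  f'(a)=-2.241e+00  a ← 59.056466 − (+5.651e+00/-2.241e+00) = 61.577927
iter 2: u=1.347553  f(a)=+3.821e-01  f'(a)=-1.947e+00  a ← 61.577927 − (+3.821e-01/-1.947e+00) = 61.774114
iter 3: u=1.343273  f(a)=+2.027e-03  f'(a)=-1.927e+00  a ← 61.774114 − (+2.027e-03/-1.927e+00) = 61.775166
iter 4: u=1.343250  f(a)=+5.768e-08  f'(a)=-1.927e+00  a ← 61.775166 − (+5.768e-08/-1.927e+00) = 61.775166
iter 5: u=1.343250  f(a)=-5.684e-14  f'(a)=-1.927e+00  a ← 61.775166 − (-5.684e-14/-1.927e+00) = 61.775166
converged: |Δa| < 1e-12 after 5 iterations
sag = a·(cosh(S/(2a)) − 1) = 61.775166·(cosh(1.343250) − 1) = 64.631406
T_max/T_min = cosh(S/(2a)) = 2.046236

a=61.775 sag=64.631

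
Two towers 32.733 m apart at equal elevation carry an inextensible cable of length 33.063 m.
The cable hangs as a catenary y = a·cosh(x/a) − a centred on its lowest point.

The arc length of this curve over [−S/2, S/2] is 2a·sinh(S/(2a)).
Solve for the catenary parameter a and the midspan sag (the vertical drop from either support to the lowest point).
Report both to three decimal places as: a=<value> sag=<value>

seed: a₀ = √(S³/(24(L−S))) = √(32.733³/(24·0.330)) = 66.545107
iter 1: u=0.245946  f(a)=+9.995e-04  f'(a)=-9.978e-03  a ← 66.545107 − (+9.995e-04/-9.978e-03) = 66.645276
iter 2: u=0.245576  f(a)=+2.261e-06  f'(a)=-9.933e-03  a ← 66.645276 − (+2.261e-06/-9.933e-03) = 66.645504
iter 3: u=0.245575  f(a)=+1.164e-11  f'(a)=-9.933e-03  a ← 66.645504 − (+1.164e-11/-9.933e-03) = 66.645504
iter 4: u=0.245575  f(a)=+0.000e+00  f'(a)=-9.933e-03  a ← 66.645504 − (+0.000e+00/-9.933e-03) = 66.645504
converged: |Δa| < 1e-12 after 4 iterations
sag = a·(cosh(S/(2a)) − 1) = 66.645504·(cosh(0.245575) − 1) = 2.019725
T_max/T_min = cosh(S/(2a)) = 1.030305

a=66.646 sag=2.020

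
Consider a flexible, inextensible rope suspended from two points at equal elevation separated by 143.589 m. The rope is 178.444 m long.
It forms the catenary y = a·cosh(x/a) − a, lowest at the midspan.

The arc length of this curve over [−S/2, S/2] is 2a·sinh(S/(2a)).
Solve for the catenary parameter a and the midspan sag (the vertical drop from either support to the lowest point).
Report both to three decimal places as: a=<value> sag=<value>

seed: a₀ = √(S³/(24(L−S))) = √(143.589³/(24·34.855)) = 59.489948
iter 1: u=1.206834  f(a)=+2.628e+00  f'(a)=-1.352e+00  a ← 59.489948 − (+2.628e+00/-1.352e+00) = 61.434374
iter 2: u=1.168637  f(a)=+1.343e-01  f'(a)=-1.217e+00  a ← 61.434374 − (+1.343e-01/-1.217e+00) = 61.544803
iter 3: u=1.166540  f(a)=+3.930e-04  f'(a)=-1.209e+00  a ← 61.544803 − (+3.930e-04/-1.209e+00) = 61.545128
iter 4: u=1.166534  f(a)=+3.384e-09  f'(a)=-1.209e+00  a ← 61.545128 − (+3.384e-09/-1.209e+00) = 61.545128
iter 5: u=1.166534  f(a)=+2.842e-14  f'(a)=-1.209e+00  a ← 61.545128 − (+2.842e-14/-1.209e+00) = 61.545128
converged: |Δa| < 1e-12 after 5 iterations
sag = a·(cosh(S/(2a)) − 1) = 61.545128·(cosh(1.166534) − 1) = 46.844761
T_max/T_min = cosh(S/(2a)) = 1.761145

a=61.545 sag=46.845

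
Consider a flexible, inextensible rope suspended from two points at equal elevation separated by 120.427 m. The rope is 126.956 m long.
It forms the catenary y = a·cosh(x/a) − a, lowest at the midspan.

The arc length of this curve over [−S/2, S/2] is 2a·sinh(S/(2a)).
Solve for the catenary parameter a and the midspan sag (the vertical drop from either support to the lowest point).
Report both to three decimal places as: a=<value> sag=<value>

seed: a₀ = √(S³/(24(L−S))) = √(120.427³/(24·6.529)) = 105.573968
iter 1: u=0.570344  f(a)=+1.070e-01  f'(a)=-1.278e-01  a ← 105.573968 − (+1.070e-01/-1.278e-01) = 106.411641
iter 2: u=0.565854  f(a)=+1.287e-03  f'(a)=-1.247e-01  a ← 106.411641 − (+1.287e-03/-1.247e-01) = 106.421963
iter 3: u=0.565800  f(a)=+1.912e-07  f'(a)=-1.247e-01  a ← 106.421963 − (+1.912e-07/-1.247e-01) = 106.421964
iter 4: u=0.565800  f(a)=+1.421e-14  f'(a)=-1.247e-01  a ← 106.421964 − (+1.421e-14/-1.247e-01) = 106.421964
converged: |Δa| < 1e-12 after 4 iterations
sag = a·(cosh(S/(2a)) − 1) = 106.421964·(cosh(0.565800) − 1) = 17.493696
T_max/T_min = cosh(S/(2a)) = 1.164381

a=106.422 sag=17.494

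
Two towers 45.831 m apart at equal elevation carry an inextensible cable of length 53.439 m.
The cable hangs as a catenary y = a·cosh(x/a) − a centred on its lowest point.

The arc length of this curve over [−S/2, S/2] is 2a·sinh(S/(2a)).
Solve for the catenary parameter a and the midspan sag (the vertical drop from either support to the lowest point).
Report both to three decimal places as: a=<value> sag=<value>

seed: a₀ = √(S³/(24(L−S))) = √(45.831³/(24·7.608)) = 22.961387
iter 1: u=0.998002  f(a)=+3.880e-01  f'(a)=-7.311e-01  a ← 22.961387 − (+3.880e-01/-7.311e-01) = 23.492103
iter 2: u=0.975455  f(a)=+1.386e-02  f'(a)=-6.797e-01  a ← 23.492103 − (+1.386e-02/-6.797e-01) = 23.512494
iter 3: u=0.974610  f(a)=+1.914e-05  f'(a)=-6.778e-01  a ← 23.512494 − (+1.914e-05/-6.778e-01) = 23.512522
iter 4: u=0.974608  f(a)=+3.659e-11  f'(a)=-6.778e-01  a ← 23.512522 − (+3.659e-11/-6.778e-01) = 23.512522
iter 5: u=0.974608  f(a)=+0.000e+00  f'(a)=-6.778e-01  a ← 23.512522 − (+0.000e+00/-6.778e-01) = 23.512522
converged: |Δa| < 1e-12 after 5 iterations
sag = a·(cosh(S/(2a)) − 1) = 23.512522·(cosh(0.974608) − 1) = 12.079196
T_max/T_min = cosh(S/(2a)) = 1.513735

a=23.513 sag=12.079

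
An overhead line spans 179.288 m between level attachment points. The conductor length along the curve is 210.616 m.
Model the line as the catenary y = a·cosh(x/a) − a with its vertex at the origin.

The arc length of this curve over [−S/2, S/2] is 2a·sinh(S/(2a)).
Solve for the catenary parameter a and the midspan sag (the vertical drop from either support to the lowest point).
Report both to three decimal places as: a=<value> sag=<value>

seed: a₀ = √(S³/(24(L−S))) = √(179.288³/(24·31.328)) = 87.549743
iter 1: u=1.023921  f(a)=+1.684e+00  f'(a)=-7.936e-01  a ← 87.549743 − (+1.684e+00/-7.936e-01) = 89.671622
iter 2: u=0.999692  f(a)=+6.316e-02  f'(a)=-7.350e-01  a ← 89.671622 − (+6.316e-02/-7.350e-01) = 89.757548
iter 3: u=0.998735  f(a)=+9.653e-05  f'(a)=-7.328e-01  a ← 89.757548 − (+9.653e-05/-7.328e-01) = 89.757680
iter 4: u=0.998733  f(a)=+2.263e-10  f'(a)=-7.328e-01  a ← 89.757680 − (+2.263e-10/-7.328e-01) = 89.757680
iter 5: u=0.998733  f(a)=-5.684e-14  f'(a)=-7.328e-01  a ← 89.757680 − (-5.684e-14/-7.328e-01) = 89.757680
converged: |Δa| < 1e-12 after 5 iterations
sag = a·(cosh(S/(2a)) − 1) = 89.757680·(cosh(0.998733) − 1) = 48.612172
T_max/T_min = cosh(S/(2a)) = 1.541593

a=89.758 sag=48.612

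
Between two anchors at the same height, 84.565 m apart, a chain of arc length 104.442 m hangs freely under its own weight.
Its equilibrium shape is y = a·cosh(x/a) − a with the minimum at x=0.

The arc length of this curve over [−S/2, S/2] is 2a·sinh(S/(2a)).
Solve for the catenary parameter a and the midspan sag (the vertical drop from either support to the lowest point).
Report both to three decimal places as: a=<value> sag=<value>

seed: a₀ = √(S³/(24(L−S))) = √(84.565³/(24·19.877)) = 35.604504
iter 1: u=1.187560  f(a)=+1.450e+00  f'(a)=-1.282e+00  a ← 35.604504 − (+1.450e+00/-1.282e+00) = 36.735123
iter 2: u=1.151010  f(a)=+7.191e-02  f'(a)=-1.158e+00  a ← 36.735123 − (+7.191e-02/-1.158e+00) = 36.797235
iter 3: u=1.149067  f(a)=+1.974e-04  f'(a)=-1.151e+00  a ← 36.797235 − (+1.974e-04/-1.151e+00) = 36.797407
iter 4: u=1.149062  f(a)=+1.497e-09  f'(a)=-1.151e+00  a ← 36.797407 − (+1.497e-09/-1.151e+00) = 36.797407
iter 5: u=1.149062  f(a)=-1.421e-14  f'(a)=-1.151e+00  a ← 36.797407 − (-1.421e-14/-1.151e+00) = 36.797407
converged: |Δa| < 1e-12 after 5 iterations
sag = a·(cosh(S/(2a)) − 1) = 36.797407·(cosh(1.149062) − 1) = 27.085940
T_max/T_min = cosh(S/(2a)) = 1.736083

a=36.797 sag=27.086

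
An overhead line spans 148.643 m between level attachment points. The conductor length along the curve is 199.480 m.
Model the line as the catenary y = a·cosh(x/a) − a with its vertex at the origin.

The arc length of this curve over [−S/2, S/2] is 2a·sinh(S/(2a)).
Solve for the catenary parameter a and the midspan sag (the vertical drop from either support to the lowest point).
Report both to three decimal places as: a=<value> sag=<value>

seed: a₀ = √(S³/(24(L−S))) = √(148.643³/(24·50.837)) = 51.882526
iter 1: u=1.432496  f(a)=+5.478e+00  f'(a)=-2.392e+00  a ← 51.882526 − (+5.478e+00/-2.392e+00) = 54.172324
iter 2: u=1.371946  f(a)=+3.835e-01  f'(a)=-2.068e+00  a ← 54.172324 − (+3.835e-01/-2.068e+00) = 54.357776
iter 3: u=1.367265  f(a)=+2.193e-03  f'(a)=-2.045e+00  a ← 54.357776 − (+2.193e-03/-2.045e+00) = 54.358849
iter 4: u=1.367238  f(a)=+7.260e-08  f'(a)=-2.044e+00  a ← 54.358849 − (+7.260e-08/-2.044e+00) = 54.358849
iter 5: u=1.367238  f(a)=+0.000e+00  f'(a)=-2.044e+00  a ← 54.358849 − (+0.000e+00/-2.044e+00) = 54.358849
converged: |Δa| < 1e-12 after 5 iterations
sag = a·(cosh(S/(2a)) − 1) = 54.358849·(cosh(1.367238) − 1) = 59.232313
T_max/T_min = cosh(S/(2a)) = 2.089654

a=54.359 sag=59.232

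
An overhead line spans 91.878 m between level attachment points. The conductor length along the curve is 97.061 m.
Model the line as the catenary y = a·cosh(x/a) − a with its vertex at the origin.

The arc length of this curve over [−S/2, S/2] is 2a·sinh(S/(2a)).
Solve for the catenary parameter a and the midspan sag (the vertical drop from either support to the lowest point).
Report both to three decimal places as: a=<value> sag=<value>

seed: a₀ = √(S³/(24(L−S))) = √(91.878³/(24·5.183)) = 78.962533
iter 1: u=0.581782  f(a)=+8.842e-02  f'(a)=-1.358e-01  a ← 78.962533 − (+8.842e-02/-1.358e-01) = 79.613794
iter 2: u=0.577023  f(a)=+1.106e-03  f'(a)=-1.324e-01  a ← 79.613794 − (+1.106e-03/-1.324e-01) = 79.622147
iter 3: u=0.576963  f(a)=+1.778e-07  f'(a)=-1.324e-01  a ← 79.622147 − (+1.778e-07/-1.324e-01) = 79.622149
iter 4: u=0.576963  f(a)=+1.421e-14  f'(a)=-1.324e-01  a ← 79.622149 − (+1.421e-14/-1.324e-01) = 79.622149
converged: |Δa| < 1e-12 after 4 iterations
sag = a·(cosh(S/(2a)) − 1) = 79.622149·(cosh(0.576963) − 1) = 13.624277
T_max/T_min = cosh(S/(2a)) = 1.171112

a=79.622 sag=13.624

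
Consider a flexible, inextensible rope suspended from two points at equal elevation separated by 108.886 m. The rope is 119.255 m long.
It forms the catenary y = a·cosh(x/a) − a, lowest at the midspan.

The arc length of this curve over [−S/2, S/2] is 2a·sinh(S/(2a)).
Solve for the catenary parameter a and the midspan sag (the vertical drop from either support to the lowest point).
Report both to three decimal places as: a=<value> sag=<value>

a=73.032 sag=21.250

seed: a₀ = √(S³/(24(L−S))) = √(108.886³/(24·10.369)) = 72.025123
iter 1: u=0.755889  f(a)=+3.003e-01  f'(a)=-3.047e-01  a ← 72.025123 − (+3.003e-01/-3.047e-01) = 73.010585
iter 2: u=0.745686  f(a)=+6.274e-03  f'(a)=-2.921e-01  a ← 73.010585 − (+6.274e-03/-2.921e-01) = 73.032064
iter 3: u=0.745467  f(a)=+2.869e-06  f'(a)=-2.918e-01  a ← 73.032064 − (+2.869e-06/-2.918e-01) = 73.032074
iter 4: u=0.745467  f(a)=+6.253e-13  f'(a)=-2.918e-01  a ← 73.032074 − (+6.253e-13/-2.918e-01) = 73.032074
converged: |Δa| < 1e-12 after 4 iterations
sag = a·(cosh(S/(2a)) − 1) = 73.032074·(cosh(0.745467) − 1) = 21.250070
T_max/T_min = cosh(S/(2a)) = 1.290969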